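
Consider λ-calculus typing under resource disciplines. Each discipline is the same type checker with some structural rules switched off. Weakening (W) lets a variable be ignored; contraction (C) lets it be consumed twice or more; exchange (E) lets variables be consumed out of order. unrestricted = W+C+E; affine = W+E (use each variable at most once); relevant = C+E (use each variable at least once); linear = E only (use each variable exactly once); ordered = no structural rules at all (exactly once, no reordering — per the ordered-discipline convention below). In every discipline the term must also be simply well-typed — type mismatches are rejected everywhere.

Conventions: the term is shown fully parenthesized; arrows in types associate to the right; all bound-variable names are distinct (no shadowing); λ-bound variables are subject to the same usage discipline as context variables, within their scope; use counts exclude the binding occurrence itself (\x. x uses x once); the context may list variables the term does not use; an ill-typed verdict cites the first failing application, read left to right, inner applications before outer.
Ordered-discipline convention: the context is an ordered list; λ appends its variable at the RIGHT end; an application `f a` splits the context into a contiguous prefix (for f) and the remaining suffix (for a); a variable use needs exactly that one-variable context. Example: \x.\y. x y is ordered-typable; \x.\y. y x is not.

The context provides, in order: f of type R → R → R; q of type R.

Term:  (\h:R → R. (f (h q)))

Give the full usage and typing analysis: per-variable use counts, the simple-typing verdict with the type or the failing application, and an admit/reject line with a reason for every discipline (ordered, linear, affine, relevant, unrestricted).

usage: f ×1; q ×1; h [bound] ×1
uses in reading order: f, h, q
typing: the term checks, with type (R → R) → R → R
ordered: ✗, needs exchange: uses follow f, h, q
linear: ✓, exactly-once usage across f, q, h
affine: ✓, no duplicate uses among f, q, h
relevant: ✓, every one of f, q, h appears
unrestricted: ✓, typability at (R → R) → R → R is all that's needed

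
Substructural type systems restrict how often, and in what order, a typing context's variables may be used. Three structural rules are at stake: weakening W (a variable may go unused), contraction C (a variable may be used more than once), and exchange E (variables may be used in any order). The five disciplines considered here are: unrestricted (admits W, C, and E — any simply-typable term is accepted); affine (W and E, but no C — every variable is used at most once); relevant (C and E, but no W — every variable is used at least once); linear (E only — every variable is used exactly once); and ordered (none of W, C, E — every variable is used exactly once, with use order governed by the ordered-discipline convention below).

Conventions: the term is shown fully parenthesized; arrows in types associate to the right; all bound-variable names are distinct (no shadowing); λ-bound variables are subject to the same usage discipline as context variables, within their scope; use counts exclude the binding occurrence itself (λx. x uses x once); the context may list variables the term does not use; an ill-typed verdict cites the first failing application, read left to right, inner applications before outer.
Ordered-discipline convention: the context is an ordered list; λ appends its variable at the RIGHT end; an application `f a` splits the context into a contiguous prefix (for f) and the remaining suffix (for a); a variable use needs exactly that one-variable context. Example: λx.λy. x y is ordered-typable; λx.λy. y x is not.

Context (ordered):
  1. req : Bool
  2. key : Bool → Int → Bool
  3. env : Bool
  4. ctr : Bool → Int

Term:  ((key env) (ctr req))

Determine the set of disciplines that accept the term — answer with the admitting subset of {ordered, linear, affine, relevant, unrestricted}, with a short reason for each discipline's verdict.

admitting disciplines: linear, affine, relevant, unrestricted
counts: req ×1, key ×1, env ×1, ctr ×1
use order (left to right): key, env, ctr, req
typing: ✓ — Bool
ordered: ✗, no contiguous prefix/suffix split fits key, env, ctr, req
linear: ✓, req, key, env, ctr: one use apiece
affine: ✓, req, key, env, ctr: no repeats, contraction unneeded
relevant: ✓, at least one use each (req, key, env, ctr)
unrestricted: ✓, type-checks (Bool) and nothing is barred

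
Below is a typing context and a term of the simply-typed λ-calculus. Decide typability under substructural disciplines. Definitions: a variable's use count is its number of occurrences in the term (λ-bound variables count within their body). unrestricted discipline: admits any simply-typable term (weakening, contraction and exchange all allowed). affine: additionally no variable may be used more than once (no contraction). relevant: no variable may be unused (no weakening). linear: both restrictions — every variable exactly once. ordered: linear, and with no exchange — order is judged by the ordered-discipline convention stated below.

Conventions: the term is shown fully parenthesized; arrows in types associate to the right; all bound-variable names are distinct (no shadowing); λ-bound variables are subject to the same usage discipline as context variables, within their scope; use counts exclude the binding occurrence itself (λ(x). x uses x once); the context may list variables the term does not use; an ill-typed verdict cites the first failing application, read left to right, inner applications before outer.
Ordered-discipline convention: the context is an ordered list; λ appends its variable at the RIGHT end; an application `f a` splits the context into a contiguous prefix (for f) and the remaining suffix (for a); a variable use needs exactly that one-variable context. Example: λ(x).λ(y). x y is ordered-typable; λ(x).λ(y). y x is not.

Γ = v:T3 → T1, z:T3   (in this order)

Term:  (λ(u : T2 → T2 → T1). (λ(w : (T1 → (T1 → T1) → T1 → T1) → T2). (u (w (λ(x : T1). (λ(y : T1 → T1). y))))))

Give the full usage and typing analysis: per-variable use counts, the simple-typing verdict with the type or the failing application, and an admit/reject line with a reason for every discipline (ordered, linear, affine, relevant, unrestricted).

variable uses: v=0; z=0; u [bound]=1; w [bound]=1; x [bound]=0; y [bound]=1
left-to-right use order: u, w, y
typing: ✓ — (T2 → T2 → T1) → ((T1 → (T1 → T1) → T1 → T1) → T2) → T2 → T1
ordered: ✗ — v, z, x never used (weakening)
linear: ✗ — v, z, x never used (weakening)
affine: ✓ — no duplicate uses among v, z, u, w, x, y
relevant: ✗ — v, z, x never used (weakening)
unrestricted: ✓ — typability at (T2 → T2 → T1) → ((T1 → (T1 → T1) → T1 → T1) → T2) → T2 → T1 is all that's needed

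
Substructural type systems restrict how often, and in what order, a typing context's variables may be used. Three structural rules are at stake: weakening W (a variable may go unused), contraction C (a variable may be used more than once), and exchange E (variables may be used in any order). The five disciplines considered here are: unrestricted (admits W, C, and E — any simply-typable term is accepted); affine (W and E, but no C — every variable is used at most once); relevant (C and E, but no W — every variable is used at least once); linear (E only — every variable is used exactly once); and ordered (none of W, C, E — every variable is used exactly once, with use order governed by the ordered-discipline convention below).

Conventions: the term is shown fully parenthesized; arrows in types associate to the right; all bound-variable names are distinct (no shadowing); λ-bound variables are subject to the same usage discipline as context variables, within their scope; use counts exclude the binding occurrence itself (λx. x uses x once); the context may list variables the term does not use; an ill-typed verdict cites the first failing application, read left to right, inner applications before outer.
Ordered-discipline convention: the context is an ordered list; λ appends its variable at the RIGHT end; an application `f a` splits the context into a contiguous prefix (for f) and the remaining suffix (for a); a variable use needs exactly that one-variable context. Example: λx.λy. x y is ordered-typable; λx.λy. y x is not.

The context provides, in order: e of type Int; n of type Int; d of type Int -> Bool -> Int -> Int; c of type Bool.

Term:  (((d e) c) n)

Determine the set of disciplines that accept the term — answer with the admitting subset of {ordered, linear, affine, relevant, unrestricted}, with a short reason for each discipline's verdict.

admitting disciplines: linear, affine, relevant, unrestricted
variable uses: e=1, n=1, d=1, c=1
uses in reading order: d, e, c, n
typing: ✓ — Int
ordered: ✗, needs exchange: uses follow d, e, c, n
linear: ✓, single use per variable (e, n, d, c)
affine: ✓, none of e, n, d, c used more than once
relevant: ✓, at least one use each (e, n, d, c)
unrestricted: ✓, type-checks (Int) and nothing is barred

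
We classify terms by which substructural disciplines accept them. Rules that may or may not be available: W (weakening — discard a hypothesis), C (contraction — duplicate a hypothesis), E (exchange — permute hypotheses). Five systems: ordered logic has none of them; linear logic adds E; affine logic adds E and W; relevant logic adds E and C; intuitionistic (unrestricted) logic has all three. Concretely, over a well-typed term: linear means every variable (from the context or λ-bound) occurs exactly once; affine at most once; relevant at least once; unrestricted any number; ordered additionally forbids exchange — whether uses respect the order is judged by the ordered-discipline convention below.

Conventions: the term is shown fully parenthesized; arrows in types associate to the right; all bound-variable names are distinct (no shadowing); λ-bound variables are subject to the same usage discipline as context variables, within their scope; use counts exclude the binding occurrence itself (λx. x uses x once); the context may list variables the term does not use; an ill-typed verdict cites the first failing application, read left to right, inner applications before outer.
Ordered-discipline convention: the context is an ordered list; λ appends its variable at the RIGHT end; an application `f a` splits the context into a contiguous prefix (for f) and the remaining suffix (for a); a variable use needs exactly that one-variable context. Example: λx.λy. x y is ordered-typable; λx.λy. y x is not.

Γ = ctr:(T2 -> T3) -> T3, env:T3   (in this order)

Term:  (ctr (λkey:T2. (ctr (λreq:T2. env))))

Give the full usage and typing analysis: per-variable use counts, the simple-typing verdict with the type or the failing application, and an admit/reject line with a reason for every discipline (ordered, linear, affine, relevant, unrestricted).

variable uses: ctr: 2×, env: 1×, key (λ-bound): 0×, req (λ-bound): 0×
order of uses: ctr, ctr, env
typing: ✓ — T3
ordered: ✗ — needs contraction — ctr ×2; needs weakening: key, req unused
linear: ✗ — needs contraction — ctr ×2; needs weakening: key, req unused
affine: ✗ — needs contraction — ctr ×2
relevant: ✗ — needs weakening: key, req unused
unrestricted: ✓ — typability at T3 is all that's needed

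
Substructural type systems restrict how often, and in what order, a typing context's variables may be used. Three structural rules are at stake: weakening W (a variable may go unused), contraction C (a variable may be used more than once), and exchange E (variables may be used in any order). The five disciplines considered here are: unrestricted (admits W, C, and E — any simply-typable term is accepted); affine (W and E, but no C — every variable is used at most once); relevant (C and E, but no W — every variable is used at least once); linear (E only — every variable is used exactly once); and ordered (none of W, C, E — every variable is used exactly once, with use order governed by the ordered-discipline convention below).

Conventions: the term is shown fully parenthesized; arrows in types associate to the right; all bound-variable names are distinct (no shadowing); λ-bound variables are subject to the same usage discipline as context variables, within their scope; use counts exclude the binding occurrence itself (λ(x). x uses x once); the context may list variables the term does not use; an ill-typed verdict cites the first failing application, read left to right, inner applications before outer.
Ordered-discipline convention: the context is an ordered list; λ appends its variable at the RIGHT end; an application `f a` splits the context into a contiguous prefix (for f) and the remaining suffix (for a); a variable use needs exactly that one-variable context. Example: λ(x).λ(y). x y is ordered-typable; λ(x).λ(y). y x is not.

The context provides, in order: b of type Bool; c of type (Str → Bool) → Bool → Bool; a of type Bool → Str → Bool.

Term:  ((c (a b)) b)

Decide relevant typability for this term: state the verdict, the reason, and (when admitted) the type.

yes — b, c, a: all used, weakening unneeded; term : Bool
variable uses: b: 2; c: 1; a: 1
left-to-right use order: c, a, b, b
typing: well-typed — term : Bool
summary: ordered ✗ · linear ✗ · affine ✗ · relevant ✓ · unrestricted ✓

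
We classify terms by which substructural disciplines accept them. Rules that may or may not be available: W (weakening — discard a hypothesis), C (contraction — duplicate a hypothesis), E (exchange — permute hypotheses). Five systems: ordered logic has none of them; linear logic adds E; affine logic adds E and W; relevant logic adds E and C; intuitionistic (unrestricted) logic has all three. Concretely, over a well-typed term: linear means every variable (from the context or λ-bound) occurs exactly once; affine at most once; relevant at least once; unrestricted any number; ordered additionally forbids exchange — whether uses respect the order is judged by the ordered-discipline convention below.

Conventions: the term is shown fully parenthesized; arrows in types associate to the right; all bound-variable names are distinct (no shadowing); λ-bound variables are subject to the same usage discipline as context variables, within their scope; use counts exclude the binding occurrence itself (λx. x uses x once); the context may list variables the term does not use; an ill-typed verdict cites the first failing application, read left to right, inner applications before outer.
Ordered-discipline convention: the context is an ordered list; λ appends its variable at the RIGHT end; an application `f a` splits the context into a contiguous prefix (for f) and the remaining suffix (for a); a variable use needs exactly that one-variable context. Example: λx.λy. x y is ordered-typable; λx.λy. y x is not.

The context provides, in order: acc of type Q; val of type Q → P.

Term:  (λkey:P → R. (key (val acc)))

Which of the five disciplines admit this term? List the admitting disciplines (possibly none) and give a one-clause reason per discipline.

accepted by: linear, affine, relevant, unrestricted
use counts: acc: 1; val: 1; key (bound): 1
use order (left to right): key, val, acc
typing: ✓ — (P → R) → R
ordered: ✗ — needs exchange: uses follow key, val, acc
linear: ✓ — single use per variable (acc, val, key)
affine: ✓ — none of acc, val, key used more than once
relevant: ✓ — at least one use each (acc, val, key)
unrestricted: ✓ — well-typed at (P → R) → R; no restrictions here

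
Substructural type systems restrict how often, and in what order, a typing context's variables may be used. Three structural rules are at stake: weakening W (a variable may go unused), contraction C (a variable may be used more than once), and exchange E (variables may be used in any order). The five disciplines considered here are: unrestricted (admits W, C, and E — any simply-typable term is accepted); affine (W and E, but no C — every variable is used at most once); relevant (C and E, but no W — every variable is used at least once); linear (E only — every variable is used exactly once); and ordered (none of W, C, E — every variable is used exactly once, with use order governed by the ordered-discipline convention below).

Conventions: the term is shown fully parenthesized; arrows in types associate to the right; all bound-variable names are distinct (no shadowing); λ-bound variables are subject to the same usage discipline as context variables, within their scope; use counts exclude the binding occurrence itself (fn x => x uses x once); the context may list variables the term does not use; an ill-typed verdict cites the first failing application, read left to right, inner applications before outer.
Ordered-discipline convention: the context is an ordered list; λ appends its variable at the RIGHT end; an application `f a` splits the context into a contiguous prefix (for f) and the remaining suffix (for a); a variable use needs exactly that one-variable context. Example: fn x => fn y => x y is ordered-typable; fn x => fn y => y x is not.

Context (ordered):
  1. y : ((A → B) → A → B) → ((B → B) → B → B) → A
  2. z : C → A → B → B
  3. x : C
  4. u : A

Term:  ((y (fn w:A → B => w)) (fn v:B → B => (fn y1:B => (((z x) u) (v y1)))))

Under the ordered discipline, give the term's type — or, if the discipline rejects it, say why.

term : A
counts: y: 1, z: 1, x: 1, u: 1, w (bound): 1, v (bound): 1, y1 (bound): 1
use order (left to right): y, w, z, x, u, v, y1
typing: well-typed — term : A
per-discipline verdicts: ordered ✓ · linear ✓ · affine ✓ · relevant ✓ · unrestricted ✓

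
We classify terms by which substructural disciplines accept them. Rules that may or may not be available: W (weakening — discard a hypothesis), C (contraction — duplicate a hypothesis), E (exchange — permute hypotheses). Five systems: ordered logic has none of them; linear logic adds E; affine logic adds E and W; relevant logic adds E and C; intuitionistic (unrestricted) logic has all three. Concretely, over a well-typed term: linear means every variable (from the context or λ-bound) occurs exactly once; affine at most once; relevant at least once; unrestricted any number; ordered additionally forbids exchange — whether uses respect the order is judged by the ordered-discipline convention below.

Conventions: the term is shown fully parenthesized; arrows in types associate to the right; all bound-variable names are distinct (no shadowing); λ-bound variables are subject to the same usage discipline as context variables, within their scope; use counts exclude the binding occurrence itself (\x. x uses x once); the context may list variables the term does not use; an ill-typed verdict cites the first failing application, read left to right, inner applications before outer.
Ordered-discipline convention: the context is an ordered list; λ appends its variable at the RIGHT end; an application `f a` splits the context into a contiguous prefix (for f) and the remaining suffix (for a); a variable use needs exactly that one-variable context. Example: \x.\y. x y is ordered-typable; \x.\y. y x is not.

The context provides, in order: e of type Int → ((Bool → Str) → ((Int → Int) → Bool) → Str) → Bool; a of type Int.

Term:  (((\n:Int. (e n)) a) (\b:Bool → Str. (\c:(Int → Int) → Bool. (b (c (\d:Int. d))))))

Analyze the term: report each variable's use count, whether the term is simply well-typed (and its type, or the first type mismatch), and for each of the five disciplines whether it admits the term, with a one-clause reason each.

usage: e=1; a=1; n (λ-bound)=1; b (λ-bound)=1; c (λ-bound)=1; d (λ-bound)=1
uses in reading order: e, n, a, b, c, d
typing: well-typed — term : Bool
ordered: ✓, e, a, n, b, c, d: once each, no exchange needed
linear: ✓, e, a, n, b, c, d: one use apiece
affine: ✓, e, a, n, b, c, d: no repeats, contraction unneeded
relevant: ✓, at least one use each (e, a, n, b, c, d)
unrestricted: ✓, simply typable at Bool; W, C, E all held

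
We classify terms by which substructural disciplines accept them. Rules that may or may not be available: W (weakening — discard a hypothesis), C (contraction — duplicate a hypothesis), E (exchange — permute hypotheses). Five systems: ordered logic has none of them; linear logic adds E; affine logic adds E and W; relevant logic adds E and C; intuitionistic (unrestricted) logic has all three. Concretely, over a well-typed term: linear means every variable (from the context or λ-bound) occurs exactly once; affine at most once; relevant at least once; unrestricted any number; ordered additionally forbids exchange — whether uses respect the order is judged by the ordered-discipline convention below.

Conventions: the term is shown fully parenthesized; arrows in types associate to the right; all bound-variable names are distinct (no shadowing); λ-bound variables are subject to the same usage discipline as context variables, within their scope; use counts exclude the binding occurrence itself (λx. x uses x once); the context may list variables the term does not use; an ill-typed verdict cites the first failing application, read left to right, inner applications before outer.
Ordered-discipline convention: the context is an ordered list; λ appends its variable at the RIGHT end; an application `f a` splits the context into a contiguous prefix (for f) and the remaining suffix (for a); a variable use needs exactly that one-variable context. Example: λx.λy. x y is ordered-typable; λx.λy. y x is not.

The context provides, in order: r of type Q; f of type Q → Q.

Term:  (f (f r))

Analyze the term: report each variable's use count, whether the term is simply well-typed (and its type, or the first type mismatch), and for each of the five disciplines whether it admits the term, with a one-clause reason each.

use counts: r: 1×, f: 2×
left-to-right use order: f, f, r
typing: well-typed at Q
ordered: ✗ — f ×2 used more than once (contraction)
linear: ✗ — f ×2 used more than once (contraction)
affine: ✗ — f ×2 used more than once (contraction)
relevant: ✓ — at least one use each (r, f)
unrestricted: ✓ — typability at Q is all that's needed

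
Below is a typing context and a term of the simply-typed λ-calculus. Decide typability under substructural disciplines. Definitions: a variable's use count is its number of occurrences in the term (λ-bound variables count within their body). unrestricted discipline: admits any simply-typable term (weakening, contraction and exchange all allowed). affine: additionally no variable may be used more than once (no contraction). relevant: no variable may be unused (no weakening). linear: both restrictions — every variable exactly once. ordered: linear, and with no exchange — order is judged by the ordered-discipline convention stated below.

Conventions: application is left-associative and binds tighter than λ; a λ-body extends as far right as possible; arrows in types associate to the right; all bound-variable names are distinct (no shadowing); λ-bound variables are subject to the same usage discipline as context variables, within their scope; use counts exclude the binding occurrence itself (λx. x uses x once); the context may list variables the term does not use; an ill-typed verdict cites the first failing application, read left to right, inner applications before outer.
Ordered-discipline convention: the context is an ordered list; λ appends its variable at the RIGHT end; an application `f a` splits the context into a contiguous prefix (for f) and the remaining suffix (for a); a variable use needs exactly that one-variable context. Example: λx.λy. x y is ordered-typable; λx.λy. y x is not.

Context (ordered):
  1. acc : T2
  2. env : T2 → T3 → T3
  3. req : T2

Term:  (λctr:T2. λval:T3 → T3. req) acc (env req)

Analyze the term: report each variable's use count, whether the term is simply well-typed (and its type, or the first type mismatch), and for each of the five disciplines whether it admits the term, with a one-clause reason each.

counts: acc ×1, env ×1, req ×2, ctr (bound) ×0, val (bound) ×0
uses in reading order: req, acc, env, req
typing: well-typed — term : T2
ordered: ✗, uses contraction: req ×2; ctr, val left unused
linear: ✗, uses contraction: req ×2; ctr, val left unused
affine: ✗, uses contraction: req ×2
relevant: ✗, ctr, val left unused
unrestricted: ✓, type-checks (T2) and nothing is barred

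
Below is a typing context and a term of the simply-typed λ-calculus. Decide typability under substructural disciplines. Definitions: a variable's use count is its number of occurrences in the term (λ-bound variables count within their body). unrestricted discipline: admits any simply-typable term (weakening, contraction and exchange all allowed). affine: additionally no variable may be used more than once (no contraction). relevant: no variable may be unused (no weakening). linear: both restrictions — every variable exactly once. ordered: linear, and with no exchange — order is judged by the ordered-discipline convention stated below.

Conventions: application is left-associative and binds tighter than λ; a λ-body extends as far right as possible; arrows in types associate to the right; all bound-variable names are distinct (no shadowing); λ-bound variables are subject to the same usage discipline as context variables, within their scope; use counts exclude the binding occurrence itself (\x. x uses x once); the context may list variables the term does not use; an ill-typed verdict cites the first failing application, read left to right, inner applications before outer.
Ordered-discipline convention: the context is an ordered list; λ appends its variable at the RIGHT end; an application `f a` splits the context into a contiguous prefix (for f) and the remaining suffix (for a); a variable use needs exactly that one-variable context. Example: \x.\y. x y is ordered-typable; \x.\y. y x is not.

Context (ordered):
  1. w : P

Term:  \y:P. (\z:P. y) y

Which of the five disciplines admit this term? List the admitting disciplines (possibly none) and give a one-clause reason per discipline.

admitted by: unrestricted
counts: w ×0, y (λ-bound) ×2, z (λ-bound) ×0
use order (left to right): y, y
typing: ✓ — P -> P
ordered: ✗, y ×2 used more than once (contraction); needs weakening: w, z unused
linear: ✗, y ×2 used more than once (contraction); needs weakening: w, z unused
affine: ✗, y ×2 used more than once (contraction)
relevant: ✗, needs weakening: w, z unused
unrestricted: ✓, typability at P -> P is all that's needed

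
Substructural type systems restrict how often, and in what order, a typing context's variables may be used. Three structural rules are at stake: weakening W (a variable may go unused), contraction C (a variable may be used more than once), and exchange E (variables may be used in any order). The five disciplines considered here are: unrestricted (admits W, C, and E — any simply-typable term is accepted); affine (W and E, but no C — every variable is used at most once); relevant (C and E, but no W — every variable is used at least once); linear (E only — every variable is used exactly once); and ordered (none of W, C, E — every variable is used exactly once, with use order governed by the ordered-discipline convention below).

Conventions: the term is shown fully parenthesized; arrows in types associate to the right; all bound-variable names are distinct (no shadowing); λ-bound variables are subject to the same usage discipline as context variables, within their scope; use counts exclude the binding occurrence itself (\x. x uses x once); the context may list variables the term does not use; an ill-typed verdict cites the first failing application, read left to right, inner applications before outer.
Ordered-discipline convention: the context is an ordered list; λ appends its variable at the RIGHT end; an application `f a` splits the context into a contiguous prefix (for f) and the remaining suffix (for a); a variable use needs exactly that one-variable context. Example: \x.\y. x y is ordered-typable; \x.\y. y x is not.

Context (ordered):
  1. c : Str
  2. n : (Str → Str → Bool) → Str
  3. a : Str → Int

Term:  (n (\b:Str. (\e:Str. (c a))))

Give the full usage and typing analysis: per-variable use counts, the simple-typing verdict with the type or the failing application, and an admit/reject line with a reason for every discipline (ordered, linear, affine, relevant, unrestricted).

counts: c: 1×, n: 1×, a: 1×, b (bound): 0×, e (bound): 0×
uses in reading order: n, c, a
typing: ill-typed: non-arrow in function slot: Str
ordered: ✗, not simply typable
linear: ✗, fails simple typing
affine: ✗, a type mismatch blocks all five
relevant: ✗, the type mismatch rejects it
unrestricted: ✗, not simply typable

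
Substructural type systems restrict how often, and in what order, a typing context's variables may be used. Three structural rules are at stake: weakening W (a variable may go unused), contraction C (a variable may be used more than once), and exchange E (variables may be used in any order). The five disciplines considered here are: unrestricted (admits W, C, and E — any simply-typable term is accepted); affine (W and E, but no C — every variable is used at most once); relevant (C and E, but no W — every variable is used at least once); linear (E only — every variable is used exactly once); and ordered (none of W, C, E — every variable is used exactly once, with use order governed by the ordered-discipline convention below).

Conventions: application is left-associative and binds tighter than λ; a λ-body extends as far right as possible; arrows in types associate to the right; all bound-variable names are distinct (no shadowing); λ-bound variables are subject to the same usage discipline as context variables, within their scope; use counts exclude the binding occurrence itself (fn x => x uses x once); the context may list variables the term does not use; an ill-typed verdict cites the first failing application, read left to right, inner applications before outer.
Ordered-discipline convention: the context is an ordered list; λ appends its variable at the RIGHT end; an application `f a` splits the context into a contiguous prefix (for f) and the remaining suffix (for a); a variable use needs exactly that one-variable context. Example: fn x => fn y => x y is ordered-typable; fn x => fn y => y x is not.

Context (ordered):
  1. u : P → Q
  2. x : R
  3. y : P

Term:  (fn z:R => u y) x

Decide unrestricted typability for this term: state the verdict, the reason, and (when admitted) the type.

yes — simply typable at Q; W, C, E all held; term : Q
use counts: u: 1×; x: 1×; y: 1×; z [bound]: 0×
uses in reading order: u, y, x
typing: well-typed at Q
all disciplines: ordered ✗, linear ✗, affine ✓, relevant ✗, unrestricted ✓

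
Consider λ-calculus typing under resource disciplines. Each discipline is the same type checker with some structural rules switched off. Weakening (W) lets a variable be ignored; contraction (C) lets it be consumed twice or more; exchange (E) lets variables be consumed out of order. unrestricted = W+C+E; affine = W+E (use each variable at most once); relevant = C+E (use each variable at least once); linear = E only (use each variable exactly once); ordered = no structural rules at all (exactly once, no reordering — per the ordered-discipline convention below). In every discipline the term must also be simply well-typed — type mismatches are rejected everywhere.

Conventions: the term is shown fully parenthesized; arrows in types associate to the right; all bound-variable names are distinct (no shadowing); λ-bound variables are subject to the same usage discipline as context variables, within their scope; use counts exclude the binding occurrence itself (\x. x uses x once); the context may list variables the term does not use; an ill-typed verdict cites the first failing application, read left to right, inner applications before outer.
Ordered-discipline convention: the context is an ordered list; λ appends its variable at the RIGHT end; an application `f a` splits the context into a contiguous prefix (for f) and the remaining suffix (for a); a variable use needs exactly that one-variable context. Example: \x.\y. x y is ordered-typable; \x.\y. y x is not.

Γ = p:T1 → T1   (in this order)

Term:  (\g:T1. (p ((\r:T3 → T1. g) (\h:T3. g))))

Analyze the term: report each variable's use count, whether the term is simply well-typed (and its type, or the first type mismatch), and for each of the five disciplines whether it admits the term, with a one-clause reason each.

counts: p: 1, g (bound): 2, r (bound): 0, h (bound): 0
uses in reading order: p, g, g
typing: well-typed at T1 → T1
ordered: ✗ — g ×2 used more than once (contraction); needs weakening: r, h unused
linear: ✗ — g ×2 used more than once (contraction); needs weakening: r, h unused
affine: ✗ — g ×2 used more than once (contraction)
relevant: ✗ — needs weakening: r, h unused
unrestricted: ✓ — typability at T1 → T1 is all that's needed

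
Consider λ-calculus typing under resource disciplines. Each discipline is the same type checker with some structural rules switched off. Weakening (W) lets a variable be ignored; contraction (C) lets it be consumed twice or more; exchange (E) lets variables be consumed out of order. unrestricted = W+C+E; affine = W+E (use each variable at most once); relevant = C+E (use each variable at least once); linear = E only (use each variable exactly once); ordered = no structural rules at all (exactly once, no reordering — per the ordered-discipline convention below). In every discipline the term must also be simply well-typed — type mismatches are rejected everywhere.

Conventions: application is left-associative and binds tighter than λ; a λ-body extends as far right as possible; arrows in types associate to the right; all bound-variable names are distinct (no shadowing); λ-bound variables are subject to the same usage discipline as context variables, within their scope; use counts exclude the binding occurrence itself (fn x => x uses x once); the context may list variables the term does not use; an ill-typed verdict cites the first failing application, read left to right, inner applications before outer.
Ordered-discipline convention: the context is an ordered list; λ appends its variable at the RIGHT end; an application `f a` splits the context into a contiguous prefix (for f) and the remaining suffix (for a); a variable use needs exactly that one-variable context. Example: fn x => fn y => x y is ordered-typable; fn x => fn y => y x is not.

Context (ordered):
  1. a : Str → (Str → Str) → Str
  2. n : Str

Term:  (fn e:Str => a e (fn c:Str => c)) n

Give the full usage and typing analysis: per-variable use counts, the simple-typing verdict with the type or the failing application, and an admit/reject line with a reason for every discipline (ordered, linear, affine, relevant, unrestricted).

variable uses: a: 1; n: 1; e (λ-bound): 1; c (λ-bound): 1
uses in reading order: a, e, c, n
typing: well-typed — term : Str
ordered ✓ (single-use (a, n, e, c), ordered derivation ok)
linear ✓ (each of a, n, e, c used exactly once)
affine ✓ (at most one use each (a, n, e, c))
relevant ✓ (none of a, n, e, c goes unused)
unrestricted ✓ (type-checks (Str) and nothing is barred)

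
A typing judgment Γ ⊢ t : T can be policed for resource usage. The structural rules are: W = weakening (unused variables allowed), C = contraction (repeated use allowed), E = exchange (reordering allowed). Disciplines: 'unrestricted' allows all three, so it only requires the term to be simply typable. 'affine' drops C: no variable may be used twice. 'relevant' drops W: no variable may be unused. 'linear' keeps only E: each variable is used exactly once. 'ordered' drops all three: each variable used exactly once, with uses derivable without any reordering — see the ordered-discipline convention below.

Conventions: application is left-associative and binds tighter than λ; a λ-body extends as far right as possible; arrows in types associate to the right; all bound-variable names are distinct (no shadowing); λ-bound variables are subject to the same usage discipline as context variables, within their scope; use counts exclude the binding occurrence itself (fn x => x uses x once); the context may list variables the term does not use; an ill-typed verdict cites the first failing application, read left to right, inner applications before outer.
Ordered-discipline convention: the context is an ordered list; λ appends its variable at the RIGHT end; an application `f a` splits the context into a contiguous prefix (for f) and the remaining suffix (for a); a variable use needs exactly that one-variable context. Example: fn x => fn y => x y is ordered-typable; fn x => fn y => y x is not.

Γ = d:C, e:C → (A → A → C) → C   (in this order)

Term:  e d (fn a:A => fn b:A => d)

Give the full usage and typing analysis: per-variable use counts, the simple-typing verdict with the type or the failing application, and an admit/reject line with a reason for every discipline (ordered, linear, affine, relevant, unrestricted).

usage: d=2; e=1; a (bound)=0; b (bound)=0
uses in reading order: e, d, d
typing: ✓ — C
ordered ✗ (repeated use of d ×2; a, b left unused)
linear ✗ (repeated use of d ×2; a, b left unused)
affine ✗ (repeated use of d ×2)
relevant ✗ (a, b left unused)
unrestricted ✓ (typability at C is all that's needed)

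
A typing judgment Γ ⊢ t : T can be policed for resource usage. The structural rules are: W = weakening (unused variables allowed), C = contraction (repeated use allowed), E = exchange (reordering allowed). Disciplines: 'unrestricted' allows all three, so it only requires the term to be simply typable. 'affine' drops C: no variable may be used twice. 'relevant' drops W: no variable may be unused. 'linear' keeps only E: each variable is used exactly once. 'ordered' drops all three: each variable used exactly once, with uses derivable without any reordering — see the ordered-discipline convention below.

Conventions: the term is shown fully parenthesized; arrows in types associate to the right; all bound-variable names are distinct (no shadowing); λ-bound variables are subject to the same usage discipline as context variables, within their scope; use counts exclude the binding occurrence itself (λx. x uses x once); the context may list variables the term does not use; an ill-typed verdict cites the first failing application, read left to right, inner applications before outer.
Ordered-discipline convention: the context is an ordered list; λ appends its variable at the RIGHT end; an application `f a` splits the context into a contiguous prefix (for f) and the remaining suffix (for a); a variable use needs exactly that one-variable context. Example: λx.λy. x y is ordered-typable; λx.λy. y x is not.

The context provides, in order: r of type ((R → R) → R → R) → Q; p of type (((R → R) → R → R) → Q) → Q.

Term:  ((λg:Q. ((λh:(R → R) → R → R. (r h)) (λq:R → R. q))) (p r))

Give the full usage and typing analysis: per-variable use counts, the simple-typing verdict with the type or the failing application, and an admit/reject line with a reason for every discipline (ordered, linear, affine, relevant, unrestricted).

counts: r ×2, p ×1, g [bound] ×0, h [bound] ×1, q [bound] ×1
use order (left to right): r, h, q, p, r
typing: the term checks, with type Q
ordered: ✗ — needs contraction — r ×2; needs weakening: g unused
linear: ✗ — needs contraction — r ×2; needs weakening: g unused
affine: ✗ — needs contraction — r ×2
relevant: ✗ — needs weakening: g unused
unrestricted: ✓ — simply typable at Q; W, C, E all held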